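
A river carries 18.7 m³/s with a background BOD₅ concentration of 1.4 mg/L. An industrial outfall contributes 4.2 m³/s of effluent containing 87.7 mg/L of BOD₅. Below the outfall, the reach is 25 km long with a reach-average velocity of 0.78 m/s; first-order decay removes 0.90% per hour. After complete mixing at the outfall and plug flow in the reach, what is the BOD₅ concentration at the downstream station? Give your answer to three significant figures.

Mass balance: C = (18.70·1.400 + 4.200·87.70) / 22.90 = 394.5/22.90 = 17.23 mg/L.
Travel time t = 25·1000 / 0.78 = 32050 s = 8.903 h.
0.90%/h lost → k = −ln(1 − 0.009) = 0.009041 h⁻¹.
Applying C = C₀e^(−kt): 17.23 × 0.9227 = 15.90 mg/L.

15.9 mg/L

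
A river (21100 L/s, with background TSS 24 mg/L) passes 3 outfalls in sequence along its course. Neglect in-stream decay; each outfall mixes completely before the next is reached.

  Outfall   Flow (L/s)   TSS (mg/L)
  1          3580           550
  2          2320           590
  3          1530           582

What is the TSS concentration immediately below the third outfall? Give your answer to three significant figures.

Outfall 1: combined Q = 24680 L/s; C = (21100·24.00 + 3580·550.0)/24680 = 100.3 mg/L.
Outfall 2: combined Q = 27000 L/s; C = (24680·100.3 + 2320·590.0)/27000 = 142.4 mg/L.
Outfall 3: combined Q = 28530 L/s; C = (27000·142.4 + 1530·582.0)/28530 = 166.0 mg/L.

166 mg/L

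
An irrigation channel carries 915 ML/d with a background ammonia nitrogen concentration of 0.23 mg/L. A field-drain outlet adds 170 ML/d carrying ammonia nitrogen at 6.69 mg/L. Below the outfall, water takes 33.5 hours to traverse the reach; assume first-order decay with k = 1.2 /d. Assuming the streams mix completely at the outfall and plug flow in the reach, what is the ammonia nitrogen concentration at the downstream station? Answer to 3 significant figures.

0.233 mg/L

Conservation of mass: C = (915.0·0.2300 + 170.0·6.690) / 1085 = 1348/1085 = 1.242 mg/L.
Decay over the reach: 1.242·exp(−kt) = 1.242·0.1873 = 0.2327 mg/L.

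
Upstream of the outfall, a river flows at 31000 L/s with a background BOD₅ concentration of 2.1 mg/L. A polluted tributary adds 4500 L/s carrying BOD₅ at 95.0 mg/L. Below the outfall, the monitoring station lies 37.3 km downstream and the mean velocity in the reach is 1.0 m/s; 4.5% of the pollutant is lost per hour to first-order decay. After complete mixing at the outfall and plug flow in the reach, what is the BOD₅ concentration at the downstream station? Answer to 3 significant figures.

8.61 mg/L

Flow-weighted average: C = (31000·2.100 + 4500·95.00) / 35500 = 492600/35500 = 13.88 mg/L.
Travel time t = 37.3·1000 / 1.0 = 37300 s = 10.36 h.
4.5%/h lost → k = −ln(1 − 0.045) = 0.04604 h⁻¹.
Applying C = C₀e^(−kt): 13.88 × 0.6206 = 8.611 mg/L.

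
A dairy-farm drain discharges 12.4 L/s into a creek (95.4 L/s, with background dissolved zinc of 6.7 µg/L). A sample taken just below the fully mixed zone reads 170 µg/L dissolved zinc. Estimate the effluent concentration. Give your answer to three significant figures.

Mass balance: 95.40·6.700 + 12.40·Cₑ = 107.8·170.0
→ Cₑ = (107.8·170.0 − 95.40·6.700) / 12.40 = 1426 µg/L.

1430 µg/L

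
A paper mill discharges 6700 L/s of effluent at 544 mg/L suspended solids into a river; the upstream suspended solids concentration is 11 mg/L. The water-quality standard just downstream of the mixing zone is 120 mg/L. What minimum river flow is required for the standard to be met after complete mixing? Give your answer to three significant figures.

Set C_mix = 120: (Q·11.00 + 6700·544.0) / (Q + 6700) = 120
→ Q = 6700·(544.0 − 120)/(120 − 11.00) = 26060 L/s.

26100 L/s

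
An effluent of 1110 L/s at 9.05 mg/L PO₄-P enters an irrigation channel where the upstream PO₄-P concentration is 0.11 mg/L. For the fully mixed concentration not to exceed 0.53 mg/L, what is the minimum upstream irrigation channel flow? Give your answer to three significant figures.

22500 L/s

Set C_mix = 0.53: (Q·0.1100 + 1110·9.050) / (Q + 1110) = 0.53
→ Q = 1110·(9.050 − 0.53)/(0.53 − 0.1100) = 22520 L/s.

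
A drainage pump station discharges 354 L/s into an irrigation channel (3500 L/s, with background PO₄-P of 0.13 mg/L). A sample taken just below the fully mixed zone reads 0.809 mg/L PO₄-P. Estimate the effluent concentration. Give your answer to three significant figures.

7.52 mg/L

Mass balance: 3500·0.1300 + 354.0·Cₑ = 3854·0.8090
→ Cₑ = (3854·0.8090 − 3500·0.1300) / 354.0 = 7.522 mg/L.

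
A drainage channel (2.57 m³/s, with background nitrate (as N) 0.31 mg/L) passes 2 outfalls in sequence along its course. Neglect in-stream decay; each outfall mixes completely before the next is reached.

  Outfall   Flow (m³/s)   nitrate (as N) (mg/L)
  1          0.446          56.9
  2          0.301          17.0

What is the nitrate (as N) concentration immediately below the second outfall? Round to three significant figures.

Below outfall 1: Q → 3.016 m³/s, C = (2.570·0.3100 + 0.4460·56.90)/3.016 = 8.678 mg/L.
Below outfall 2: Q → 3.317 m³/s, C = (3.016·8.678 + 0.3010·17.00)/3.317 = 9.434 mg/L.

9.43 mg/L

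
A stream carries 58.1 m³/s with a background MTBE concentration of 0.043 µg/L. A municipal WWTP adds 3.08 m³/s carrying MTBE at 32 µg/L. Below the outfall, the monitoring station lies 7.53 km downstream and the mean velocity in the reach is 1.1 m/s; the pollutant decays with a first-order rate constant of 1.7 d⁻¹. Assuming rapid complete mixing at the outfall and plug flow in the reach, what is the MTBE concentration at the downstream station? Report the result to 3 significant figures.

1.44 µg/L

After mixing, C = (58.10·0.04300 + 3.080·32.00) / 61.18 = 101.1/61.18 = 1.652 µg/L.
Travel time t = 7.53·1000 / 1.1 = 6845 s = 1.902 h.
First-order decay: C = 1.652·exp(−k·t) = 1.652·0.8740 = 1.444 µg/L.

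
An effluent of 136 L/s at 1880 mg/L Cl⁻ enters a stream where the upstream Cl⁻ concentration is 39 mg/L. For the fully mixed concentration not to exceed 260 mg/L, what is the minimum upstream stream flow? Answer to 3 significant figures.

Set C_mix = 260: (Q·39.00 + 136.0·1880) / (Q + 136.0) = 260
→ Q = 136.0·(1880 − 260)/(260 − 39.00) = 996.9 L/s.

997 L/s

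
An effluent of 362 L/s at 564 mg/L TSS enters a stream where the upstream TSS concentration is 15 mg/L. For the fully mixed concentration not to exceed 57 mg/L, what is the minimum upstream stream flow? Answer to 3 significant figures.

4370 L/s

Set C_mix = 57: (Q·15.00 + 362.0·564.0) / (Q + 362.0) = 57
→ Q = 362.0·(564.0 − 57)/(57 − 15.00) = 4370 L/s.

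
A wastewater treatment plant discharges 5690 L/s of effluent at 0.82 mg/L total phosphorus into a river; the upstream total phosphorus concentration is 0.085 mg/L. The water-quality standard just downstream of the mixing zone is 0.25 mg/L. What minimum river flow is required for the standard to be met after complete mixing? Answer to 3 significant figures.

19700 L/s

Set C_mix = 0.25: (Q·0.08500 + 5690·0.8200) / (Q + 5690) = 0.25
→ Q = 5690·(0.8200 − 0.25)/(0.25 − 0.08500) = 19660 L/s.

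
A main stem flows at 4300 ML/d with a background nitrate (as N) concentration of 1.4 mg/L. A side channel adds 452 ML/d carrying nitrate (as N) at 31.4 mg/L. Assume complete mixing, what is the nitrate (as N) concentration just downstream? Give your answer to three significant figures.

4.25 mg/L

Conservation of mass: C = (4300·1.400 + 452.0·31.40) / 4752 = 20210/4752 = 4.254 mg/L.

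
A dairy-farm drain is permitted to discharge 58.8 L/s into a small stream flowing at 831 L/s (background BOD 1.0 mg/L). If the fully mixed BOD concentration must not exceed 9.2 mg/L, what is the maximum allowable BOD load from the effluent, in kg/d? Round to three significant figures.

635 kg/d

Mass balance at the limit: 831.0·1.000 + 58.80·Cₑ = 889.8·9.2 → Cₑ = 125.1 mg/L.
58.80 L/s = 0.05880 m³/s. Load = 0.05880 m³/s × 125.1 g/m³ × 86 400 s/d = 635.5 kg/d.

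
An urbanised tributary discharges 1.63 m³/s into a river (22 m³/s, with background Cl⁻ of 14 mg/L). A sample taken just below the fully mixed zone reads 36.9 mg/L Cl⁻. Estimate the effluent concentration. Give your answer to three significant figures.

Mass balance: 22.00·14.00 + 1.630·Cₑ = 23.63·36.90
→ Cₑ = (23.63·36.90 − 22.00·14.00) / 1.630 = 346.0 mg/L.

346 mg/L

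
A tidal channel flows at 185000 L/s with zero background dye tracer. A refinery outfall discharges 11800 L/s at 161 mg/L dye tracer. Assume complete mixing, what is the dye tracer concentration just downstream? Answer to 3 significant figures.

9.65 mg/L

Mass balance: C = (185000·0 + 11800·161.0) / 196800 = 1900000/196800 = 9.653 mg/L.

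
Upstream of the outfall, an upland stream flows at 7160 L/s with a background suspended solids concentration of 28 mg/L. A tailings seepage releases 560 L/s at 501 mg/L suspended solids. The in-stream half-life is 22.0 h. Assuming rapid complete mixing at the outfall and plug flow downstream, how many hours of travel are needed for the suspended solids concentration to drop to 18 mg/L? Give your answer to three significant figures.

39.4 h

After mixing, C = (7160·28.00 + 560.0·501.0) / 7720 = 481000/7720 = 62.31 mg/L.
Half-life 22.0 h → k = ln 2 / 22.0 = 0.03151 h⁻¹ = 0.7562 d⁻¹.
62.31·exp(−k·t) = 18 → t = ln(62.31/18)/k = 141900 s = 39.41 h.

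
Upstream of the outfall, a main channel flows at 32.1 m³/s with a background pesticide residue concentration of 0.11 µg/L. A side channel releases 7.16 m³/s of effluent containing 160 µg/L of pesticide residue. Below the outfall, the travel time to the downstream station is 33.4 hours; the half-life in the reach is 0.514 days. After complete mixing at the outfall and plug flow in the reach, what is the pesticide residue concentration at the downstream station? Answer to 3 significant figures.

Mixed concentration C = ΣQC/ΣQ = (32.10·0.1100 + 7.160·160.0) / 39.26 = 1149/39.26 = 29.27 µg/L.
Half-life 0.514 d → k = ln 2 / 0.514 = 1.349 d⁻¹.
After decay, C = 29.27 × e^(−kt) = 29.27 × 0.1531 = 4.481 µg/L.

4.48 µg/L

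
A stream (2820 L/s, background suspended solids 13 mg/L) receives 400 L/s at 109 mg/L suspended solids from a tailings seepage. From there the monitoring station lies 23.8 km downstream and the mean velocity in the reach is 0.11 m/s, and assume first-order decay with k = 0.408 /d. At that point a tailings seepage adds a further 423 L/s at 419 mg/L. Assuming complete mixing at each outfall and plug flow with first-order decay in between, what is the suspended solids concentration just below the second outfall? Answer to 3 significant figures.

Conservation of mass: C = (2820·13.00 + 400.0·109.0) / 3220 = 80260/3220 = 24.93 mg/L; combined flow 3220 L/s.
Travel time t = 23.8·1000 / 0.11 = 216400 s = 60.10 h.
First-order decay: C = 24.93·exp(−k·t) = 24.93·0.3600 = 8.973 mg/L.
At the second outfall, C = (3220·8.973 + 423.0·419.0) / (3220 + 423.0) = 56.58 mg/L.

56.6 mg/L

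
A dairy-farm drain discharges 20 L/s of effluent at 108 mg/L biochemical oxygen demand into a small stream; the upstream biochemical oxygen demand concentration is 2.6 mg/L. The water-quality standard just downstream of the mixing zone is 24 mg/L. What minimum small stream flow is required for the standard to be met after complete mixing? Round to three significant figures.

78.5 L/s

Set C_mix = 24: (Q·2.600 + 20.00·108.0) / (Q + 20.00) = 24
→ Q = 20.00·(108.0 − 24)/(24 − 2.600) = 78.50 L/s.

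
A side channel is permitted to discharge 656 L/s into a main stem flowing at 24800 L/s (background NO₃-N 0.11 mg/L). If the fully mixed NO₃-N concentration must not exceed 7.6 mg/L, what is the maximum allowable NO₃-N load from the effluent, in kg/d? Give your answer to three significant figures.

16500 kg/d

Mass balance at the limit: 24800·0.1100 + 656.0·Cₑ = 25460·7.6 → Cₑ = 290.8 mg/L.
656.0 L/s = 0.6560 m³/s. Load = 0.6560 m³/s × 290.8 g/m³ × 86 400 s/d = 16480 kg/d.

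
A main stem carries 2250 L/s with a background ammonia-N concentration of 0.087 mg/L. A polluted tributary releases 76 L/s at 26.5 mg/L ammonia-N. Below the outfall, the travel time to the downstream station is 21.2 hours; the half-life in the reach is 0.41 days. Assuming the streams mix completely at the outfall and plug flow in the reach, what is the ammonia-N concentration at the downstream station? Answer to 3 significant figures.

Conservation of mass: C = (2250·0.08700 + 76.00·26.50) / 2326 = 2210/2326 = 0.9500 mg/L.
Half-life 0.41 d → k = ln 2 / 0.41 = 1.691 d⁻¹.
Applying C = C₀e^(−kt): 0.9500 × 0.2246 = 0.2134 mg/L.

0.213 mg/L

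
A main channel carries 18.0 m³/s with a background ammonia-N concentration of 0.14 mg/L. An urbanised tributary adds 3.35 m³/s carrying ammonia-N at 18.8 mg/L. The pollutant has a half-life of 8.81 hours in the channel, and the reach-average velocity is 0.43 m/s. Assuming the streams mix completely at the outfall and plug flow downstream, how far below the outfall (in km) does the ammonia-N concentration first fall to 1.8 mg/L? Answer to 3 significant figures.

10.5 km

Flow-weighted average: C = (18.00·0.1400 + 3.350·18.80) / 21.35 = 65.50/21.35 = 3.068 mg/L.
Half-life 8.81 h → k = ln 2 / 8.81 = 0.07868 h⁻¹ = 1.888 d⁻¹.
Set 3.068·exp(−k·t) = 1.8 → t = ln(3.068/1.8)/k = 24400 s = 6.777 h.
Distance = v·t = 0.43·24400 = 10490 m = 10.49 km.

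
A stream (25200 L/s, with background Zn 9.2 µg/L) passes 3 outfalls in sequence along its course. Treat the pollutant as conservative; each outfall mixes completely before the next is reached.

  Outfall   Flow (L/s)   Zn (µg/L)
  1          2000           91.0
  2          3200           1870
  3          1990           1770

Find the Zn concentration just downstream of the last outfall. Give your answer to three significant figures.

Below outfall 1: Q → 27200 L/s, C = (25200·9.200 + 2000·91.00)/27200 = 15.21 µg/L.
Below outfall 2: Q → 30400 L/s, C = (27200·15.21 + 3200·1870)/30400 = 210.5 µg/L.
Below outfall 3: Q → 32390 L/s, C = (30400·210.5 + 1990·1770)/32390 = 306.3 µg/L.

306 µg/L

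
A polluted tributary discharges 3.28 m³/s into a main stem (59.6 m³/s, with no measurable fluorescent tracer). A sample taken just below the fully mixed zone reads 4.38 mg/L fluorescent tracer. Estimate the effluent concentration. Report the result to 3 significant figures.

Mass balance: 59.60·0 + 3.280·Cₑ = 62.88·4.380
→ Cₑ = (62.88·4.380 − 59.60·0) / 3.280 = 83.97 mg/L.

84.0 mg/L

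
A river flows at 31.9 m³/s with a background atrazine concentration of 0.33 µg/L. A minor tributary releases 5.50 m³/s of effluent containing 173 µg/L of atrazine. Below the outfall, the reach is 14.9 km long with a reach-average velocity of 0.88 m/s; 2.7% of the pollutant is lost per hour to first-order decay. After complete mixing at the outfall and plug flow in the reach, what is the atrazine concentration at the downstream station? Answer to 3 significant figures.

Flow-weighted average: C = (31.90·0.3300 + 5.500·173.0) / 37.40 = 962.0/37.40 = 25.72 µg/L.
Travel time t = 14.9·1000 / 0.88 = 16930 s = 4.703 h.
2.7%/h lost → k = −ln(1 − 0.027) = 0.02737 h⁻¹.
After decay, C = 25.72 × e^(−kt) = 25.72 × 0.8792 = 22.62 µg/L.

22.6 µg/L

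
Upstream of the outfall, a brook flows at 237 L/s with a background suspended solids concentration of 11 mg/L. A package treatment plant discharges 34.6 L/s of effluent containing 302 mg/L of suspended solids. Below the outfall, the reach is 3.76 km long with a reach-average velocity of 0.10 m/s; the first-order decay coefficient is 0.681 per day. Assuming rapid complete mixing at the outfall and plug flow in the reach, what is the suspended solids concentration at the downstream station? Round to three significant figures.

Mixed concentration C = ΣQC/ΣQ = (237.0·11.00 + 34.60·302.0) / 271.6 = 13060/271.6 = 48.07 mg/L.
Travel time t = 3.76·1000 / 0.10 = 37600 s = 10.44 h.
First-order decay: C = 48.07·exp(−k·t) = 48.07·0.7435 = 35.74 mg/L.

35.7 mg/L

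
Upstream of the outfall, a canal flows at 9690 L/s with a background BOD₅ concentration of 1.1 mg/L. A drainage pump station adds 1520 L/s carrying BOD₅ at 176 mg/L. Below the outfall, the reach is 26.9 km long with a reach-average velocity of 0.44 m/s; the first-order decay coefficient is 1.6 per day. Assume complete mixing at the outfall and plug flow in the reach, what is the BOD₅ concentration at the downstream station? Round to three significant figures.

Mixed concentration C = ΣQC/ΣQ = (9690·1.100 + 1520·176.0) / 11210 = 278200/11210 = 24.82 mg/L.
Travel time t = 26.9·1000 / 0.44 = 61140 s = 16.98 h.
Applying C = C₀e^(−kt): 24.82 × 0.3223 = 7.999 mg/L.

8.00 mg/L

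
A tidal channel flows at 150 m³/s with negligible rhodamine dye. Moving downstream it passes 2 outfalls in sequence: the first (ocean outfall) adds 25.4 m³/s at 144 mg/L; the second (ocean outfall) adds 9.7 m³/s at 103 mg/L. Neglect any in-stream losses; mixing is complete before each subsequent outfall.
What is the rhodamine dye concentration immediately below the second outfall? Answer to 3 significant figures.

25.2 mg/L

After outfall 1: Q = 150.0 + 25.40 = 175.4 m³/s; C = (150.0·0 + 25.40·144.0)/175.4 = 20.85 mg/L.
After outfall 2: Q = 175.4 + 9.700 = 185.1 m³/s; C = (175.4·20.85 + 9.700·103.0)/185.1 = 25.16 mg/L.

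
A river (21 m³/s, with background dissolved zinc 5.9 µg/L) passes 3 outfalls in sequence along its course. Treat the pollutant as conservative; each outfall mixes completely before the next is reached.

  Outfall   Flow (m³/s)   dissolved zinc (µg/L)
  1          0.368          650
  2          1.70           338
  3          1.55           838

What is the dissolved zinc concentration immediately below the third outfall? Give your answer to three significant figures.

90.9 µg/L

Outfall 1: combined Q = 21.37 m³/s; C = (21.00·5.900 + 0.3680·650.0)/21.37 = 16.99 µg/L.
Outfall 2: combined Q = 23.07 m³/s; C = (21.37·16.99 + 1.700·338.0)/23.07 = 40.65 µg/L.
Outfall 3: combined Q = 24.62 m³/s; C = (23.07·40.65 + 1.550·838.0)/24.62 = 90.85 µg/L.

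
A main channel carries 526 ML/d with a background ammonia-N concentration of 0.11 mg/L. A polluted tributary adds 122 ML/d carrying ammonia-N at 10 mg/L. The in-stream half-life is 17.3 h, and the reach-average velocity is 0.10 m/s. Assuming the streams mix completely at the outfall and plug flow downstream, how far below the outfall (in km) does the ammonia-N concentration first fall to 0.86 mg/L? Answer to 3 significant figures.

Conservation of mass: C = (526.0·0.1100 + 122.0·10.00) / 648.0 = 1278/648.0 = 1.972 mg/L.
Half-life 17.3 h → k = ln 2 / 17.3 = 0.04007 h⁻¹ = 0.9616 d⁻¹.
Set 1.972·exp(−k·t) = 0.86 → t = ln(1.972/0.86)/k = 74570 s = 20.71 h.
Distance = v·t = 0.10·74570 = 7457 m = 7.457 km.

7.46 km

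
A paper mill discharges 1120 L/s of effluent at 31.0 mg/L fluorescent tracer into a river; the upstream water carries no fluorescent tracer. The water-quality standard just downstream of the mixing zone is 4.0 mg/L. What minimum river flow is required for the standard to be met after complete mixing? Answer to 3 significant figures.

Set C_mix = 4.0: (Q·0 + 1120·31.00) / (Q + 1120) = 4.0
→ Q = 1120·(31.00 − 4.0)/(4.0 − 0) = 7560 L/s.

7560 L/s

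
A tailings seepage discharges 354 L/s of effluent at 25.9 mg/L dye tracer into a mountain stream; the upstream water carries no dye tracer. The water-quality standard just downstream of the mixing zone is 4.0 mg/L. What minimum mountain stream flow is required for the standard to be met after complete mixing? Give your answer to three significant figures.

1940 L/s

Set C_mix = 4.0: (Q·0 + 354.0·25.90) / (Q + 354.0) = 4.0
→ Q = 354.0·(25.90 − 4.0)/(4.0 − 0) = 1938 L/s.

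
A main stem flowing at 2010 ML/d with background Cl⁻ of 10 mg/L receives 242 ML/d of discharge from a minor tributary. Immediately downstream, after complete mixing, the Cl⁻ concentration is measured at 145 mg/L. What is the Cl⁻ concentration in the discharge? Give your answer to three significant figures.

Mass balance: 2010·10.00 + 242.0·Cₑ = 2252·145.0
→ Cₑ = (2252·145.0 − 2010·10.00) / 242.0 = 1266 mg/L.

1270 mg/L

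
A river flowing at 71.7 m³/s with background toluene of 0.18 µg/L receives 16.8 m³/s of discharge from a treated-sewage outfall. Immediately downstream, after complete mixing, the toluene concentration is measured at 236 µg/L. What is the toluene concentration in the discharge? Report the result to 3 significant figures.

Mass balance: 71.70·0.1800 + 16.80·Cₑ = 88.50·236.0
→ Cₑ = (88.50·236.0 − 71.70·0.1800) / 16.80 = 1242 µg/L.

1240 µg/L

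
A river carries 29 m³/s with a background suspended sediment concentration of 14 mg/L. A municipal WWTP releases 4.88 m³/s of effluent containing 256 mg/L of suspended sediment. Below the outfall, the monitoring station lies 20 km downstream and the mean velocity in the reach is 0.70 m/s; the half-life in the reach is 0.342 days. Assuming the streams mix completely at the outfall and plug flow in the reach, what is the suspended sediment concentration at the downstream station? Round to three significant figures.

25.0 mg/L

After mixing, C = (29.00·14.00 + 4.880·256.0) / 33.88 = 1655/33.88 = 48.86 mg/L.
Travel time t = 20·1000 / 0.70 = 28570 s = 7.937 h.
Half-life 0.342 d → k = ln 2 / 0.342 = 2.027 d⁻¹.
Decay over the reach: 48.86·exp(−kt) = 48.86·0.5116 = 25.00 mg/L.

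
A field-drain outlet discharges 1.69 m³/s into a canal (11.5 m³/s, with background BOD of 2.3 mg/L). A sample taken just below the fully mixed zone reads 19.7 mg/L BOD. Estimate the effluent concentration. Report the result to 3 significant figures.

138 mg/L

Mass balance: 11.50·2.300 + 1.690·Cₑ = 13.19·19.70
→ Cₑ = (13.19·19.70 − 11.50·2.300) / 1.690 = 138.1 mg/L.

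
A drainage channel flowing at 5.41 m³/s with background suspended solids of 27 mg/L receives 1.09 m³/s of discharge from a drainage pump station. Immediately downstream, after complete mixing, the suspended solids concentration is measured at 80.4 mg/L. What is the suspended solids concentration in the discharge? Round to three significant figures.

345 mg/L

Mass balance: 5.410·27.00 + 1.090·Cₑ = 6.500·80.40
→ Cₑ = (6.500·80.40 − 5.410·27.00) / 1.090 = 345.4 mg/L.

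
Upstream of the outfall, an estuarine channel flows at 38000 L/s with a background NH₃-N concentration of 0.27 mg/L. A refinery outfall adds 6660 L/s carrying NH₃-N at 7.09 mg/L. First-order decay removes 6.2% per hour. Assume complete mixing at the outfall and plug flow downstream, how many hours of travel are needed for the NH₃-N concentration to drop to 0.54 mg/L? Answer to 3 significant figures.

13.6 h

Mass balance: C = (38000·0.2700 + 6660·7.090) / 44660 = 57480/44660 = 1.287 mg/L.
6.2%/h lost → k = −ln(1 − 0.062) = 0.06401 h⁻¹.
1.287·exp(−k·t) = 0.54 → t = ln(1.287/0.54)/k = 48850 s = 13.57 h.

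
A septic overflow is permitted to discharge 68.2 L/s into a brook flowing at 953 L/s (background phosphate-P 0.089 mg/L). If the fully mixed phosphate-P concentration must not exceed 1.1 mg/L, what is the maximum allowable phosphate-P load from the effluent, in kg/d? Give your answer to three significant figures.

89.7 kg/d

Mass balance at the limit: 953.0·0.08900 + 68.20·Cₑ = 1021·1.1 → Cₑ = 15.23 mg/L.
68.20 L/s = 0.06820 m³/s. Load = 0.06820 m³/s × 15.23 g/m³ × 86 400 s/d = 89.73 kg/d.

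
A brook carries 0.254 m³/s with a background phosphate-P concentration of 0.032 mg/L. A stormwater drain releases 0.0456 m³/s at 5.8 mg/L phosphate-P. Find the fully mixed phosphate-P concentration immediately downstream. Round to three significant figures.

After mixing, C = (0.2540·0.03200 + 0.04560·5.800) / 0.2996 = 0.2726/0.2996 = 0.9099 mg/L.

0.910 mg/L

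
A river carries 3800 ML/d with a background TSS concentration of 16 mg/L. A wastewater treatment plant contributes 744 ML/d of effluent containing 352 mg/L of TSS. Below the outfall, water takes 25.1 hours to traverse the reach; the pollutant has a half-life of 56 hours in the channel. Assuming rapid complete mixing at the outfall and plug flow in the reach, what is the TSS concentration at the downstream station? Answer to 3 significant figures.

52.0 mg/L

After mixing, C = (3800·16.00 + 744.0·352.0) / 4544 = 322700/4544 = 71.01 mg/L.
Half-life 56 h → k = ln 2 / 56 = 0.01238 h⁻¹ = 0.2971 d⁻¹.
First-order decay: C = 71.01·exp(−k·t) = 71.01·0.7329 = 52.05 mg/L.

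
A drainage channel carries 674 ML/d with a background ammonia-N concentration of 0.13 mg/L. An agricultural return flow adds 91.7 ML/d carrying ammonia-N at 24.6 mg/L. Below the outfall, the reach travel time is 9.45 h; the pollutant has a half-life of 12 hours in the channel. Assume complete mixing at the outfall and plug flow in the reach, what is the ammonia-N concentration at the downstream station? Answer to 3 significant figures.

After mixing, C = (674.0·0.1300 + 91.70·24.60) / 765.7 = 2343/765.7 = 3.061 mg/L.
Half-life 12 h → k = ln 2 / 12 = 0.05776 h⁻¹ = 1.386 d⁻¹.
First-order decay: C = 3.061·exp(−k·t) = 3.061·0.5793 = 1.773 mg/L.

1.77 mg/L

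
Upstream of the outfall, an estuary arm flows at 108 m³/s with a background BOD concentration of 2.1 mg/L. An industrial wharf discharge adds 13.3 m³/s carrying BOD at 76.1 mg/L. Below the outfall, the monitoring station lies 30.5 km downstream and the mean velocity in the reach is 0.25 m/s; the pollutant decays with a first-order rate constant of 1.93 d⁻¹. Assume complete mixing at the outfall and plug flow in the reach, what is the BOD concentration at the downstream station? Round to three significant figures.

0.669 mg/L

Mixed concentration C = ΣQC/ΣQ = (108.0·2.100 + 13.30·76.10) / 121.3 = 1239/121.3 = 10.21 mg/L.
Travel time t = 30.5·1000 / 0.25 = 122000 s = 33.89 h.
Decay over the reach: 10.21·exp(−kt) = 10.21·0.06553 = 0.6693 mg/L.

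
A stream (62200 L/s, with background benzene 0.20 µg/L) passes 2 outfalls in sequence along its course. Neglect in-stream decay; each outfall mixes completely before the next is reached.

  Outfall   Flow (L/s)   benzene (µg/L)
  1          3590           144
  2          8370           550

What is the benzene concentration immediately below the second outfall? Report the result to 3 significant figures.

Outfall 1: combined Q = 65790 L/s; C = (62200·0.2000 + 3590·144.0)/65790 = 8.047 µg/L.
Outfall 2: combined Q = 74160 L/s; C = (65790·8.047 + 8370·550.0)/74160 = 69.21 µg/L.

69.2 µg/L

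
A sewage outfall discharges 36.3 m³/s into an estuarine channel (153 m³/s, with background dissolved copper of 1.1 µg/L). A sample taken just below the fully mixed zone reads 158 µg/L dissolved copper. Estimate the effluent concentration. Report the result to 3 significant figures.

Mass balance: 153.0·1.100 + 36.30·Cₑ = 189.3·158.0
→ Cₑ = (189.3·158.0 − 153.0·1.100) / 36.30 = 819.3 µg/L.

819 µg/L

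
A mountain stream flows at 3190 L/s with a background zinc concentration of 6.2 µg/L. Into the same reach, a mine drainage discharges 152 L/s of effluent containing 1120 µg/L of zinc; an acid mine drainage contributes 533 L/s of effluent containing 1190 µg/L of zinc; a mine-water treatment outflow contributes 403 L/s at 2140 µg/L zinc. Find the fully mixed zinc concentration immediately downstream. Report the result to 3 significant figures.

394 µg/L

After mixing, C = (3190·6.200 + 152.0·1120 + 533.0·1190 + 403.0·2140) / 4278 = 1687000/4278 = 394.3 µg/L.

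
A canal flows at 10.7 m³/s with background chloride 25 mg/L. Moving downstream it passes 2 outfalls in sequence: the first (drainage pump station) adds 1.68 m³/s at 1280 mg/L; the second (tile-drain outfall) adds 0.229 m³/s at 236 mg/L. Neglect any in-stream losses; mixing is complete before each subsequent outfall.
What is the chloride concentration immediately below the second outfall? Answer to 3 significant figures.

196 mg/L

Outfall 1: combined Q = 12.38 m³/s; C = (10.70·25.00 + 1.680·1280)/12.38 = 195.3 mg/L.
Outfall 2: combined Q = 12.61 m³/s; C = (12.38·195.3 + 0.2290·236.0)/12.61 = 196.0 mg/L.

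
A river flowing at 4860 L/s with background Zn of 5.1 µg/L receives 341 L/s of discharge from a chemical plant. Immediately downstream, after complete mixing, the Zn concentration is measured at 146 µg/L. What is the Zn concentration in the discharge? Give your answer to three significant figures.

Mass balance: 4860·5.100 + 341.0·Cₑ = 5201·146.0
→ Cₑ = (5201·146.0 − 4860·5.100) / 341.0 = 2154 µg/L.

2150 µg/L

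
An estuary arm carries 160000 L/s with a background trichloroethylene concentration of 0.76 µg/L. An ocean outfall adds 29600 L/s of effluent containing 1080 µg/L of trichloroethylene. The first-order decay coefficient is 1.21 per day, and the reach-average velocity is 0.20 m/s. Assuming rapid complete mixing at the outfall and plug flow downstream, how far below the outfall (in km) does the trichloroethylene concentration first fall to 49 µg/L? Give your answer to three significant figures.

17.7 km

Mixed concentration C = ΣQC/ΣQ = (160000·0.7600 + 29600·1080) / 189600 = 32090000/189600 = 169.2 µg/L.
Set 169.2·exp(−k·t) = 49 → t = ln(169.2/49)/k = 88510 s = 24.59 h.
Distance = v·t = 0.20·88510 = 17700 m = 17.70 km.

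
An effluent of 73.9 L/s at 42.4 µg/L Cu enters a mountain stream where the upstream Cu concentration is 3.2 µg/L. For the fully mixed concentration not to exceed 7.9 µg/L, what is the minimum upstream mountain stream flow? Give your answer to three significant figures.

542 L/s

Set C_mix = 7.9: (Q·3.200 + 73.90·42.40) / (Q + 73.90) = 7.9
→ Q = 73.90·(42.40 − 7.9)/(7.9 − 3.200) = 542.5 L/s.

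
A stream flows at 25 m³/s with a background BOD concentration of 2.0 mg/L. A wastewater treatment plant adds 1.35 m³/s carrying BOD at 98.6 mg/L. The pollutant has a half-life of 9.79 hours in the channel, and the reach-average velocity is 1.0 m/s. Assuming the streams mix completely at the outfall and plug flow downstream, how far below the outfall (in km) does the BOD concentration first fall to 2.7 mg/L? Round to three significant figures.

Mixed concentration C = ΣQC/ΣQ = (25.00·2.000 + 1.350·98.60) / 26.35 = 183.1/26.35 = 6.949 mg/L.
Half-life 9.79 h → k = ln 2 / 9.79 = 0.07080 h⁻¹ = 1.699 d⁻¹.
Set 6.949·exp(−k·t) = 2.7 → t = ln(6.949/2.7)/k = 48070 s = 13.35 h.
Distance = v·t = 1.0·48070 = 48070 m = 48.07 km.

48.1 km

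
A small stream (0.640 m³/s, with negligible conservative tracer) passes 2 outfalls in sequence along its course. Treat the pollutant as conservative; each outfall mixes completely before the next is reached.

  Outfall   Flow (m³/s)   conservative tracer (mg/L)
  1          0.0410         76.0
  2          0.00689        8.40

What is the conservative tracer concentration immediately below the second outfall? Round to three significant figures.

4.61 mg/L

Outfall 1: combined Q = 0.6810 m³/s; C = (0.6400·0 + 0.04100·76.00)/0.6810 = 4.576 mg/L.
Outfall 2: combined Q = 0.6879 m³/s; C = (0.6810·4.576 + 0.006890·8.400)/0.6879 = 4.614 mg/L.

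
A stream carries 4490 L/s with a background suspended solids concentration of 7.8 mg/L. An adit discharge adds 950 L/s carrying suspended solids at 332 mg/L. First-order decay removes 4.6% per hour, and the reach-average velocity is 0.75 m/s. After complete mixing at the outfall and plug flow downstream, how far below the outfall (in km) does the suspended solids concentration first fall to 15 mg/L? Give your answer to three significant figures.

83.6 km

Flow-weighted average: C = (4490·7.800 + 950.0·332.0) / 5440 = 350400/5440 = 64.42 mg/L.
4.6%/h lost → k = −ln(1 − 0.046) = 0.04709 h⁻¹.
Set 64.42·exp(−k·t) = 15 → t = ln(64.42/15)/k = 111400 s = 30.95 h.
Distance = v·t = 0.75·111400 = 83550 m = 83.55 km.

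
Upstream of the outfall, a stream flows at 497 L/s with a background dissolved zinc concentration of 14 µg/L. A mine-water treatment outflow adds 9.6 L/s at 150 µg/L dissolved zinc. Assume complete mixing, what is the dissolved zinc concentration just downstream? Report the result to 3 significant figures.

After mixing, C = (497.0·14.00 + 9.600·150.0) / 506.6 = 8398/506.6 = 16.58 µg/L.

16.6 µg/L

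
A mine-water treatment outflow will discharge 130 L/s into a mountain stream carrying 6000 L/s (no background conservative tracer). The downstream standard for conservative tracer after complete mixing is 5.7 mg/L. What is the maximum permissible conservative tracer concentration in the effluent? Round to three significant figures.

269 mg/L

At the limit, (Qr·Cr + Qe·Cₑ)/(Qr + Qe) = 5.7:
Cₑ = (6130·5.7 − 6000·0) / 130.0 = 268.8 mg/L.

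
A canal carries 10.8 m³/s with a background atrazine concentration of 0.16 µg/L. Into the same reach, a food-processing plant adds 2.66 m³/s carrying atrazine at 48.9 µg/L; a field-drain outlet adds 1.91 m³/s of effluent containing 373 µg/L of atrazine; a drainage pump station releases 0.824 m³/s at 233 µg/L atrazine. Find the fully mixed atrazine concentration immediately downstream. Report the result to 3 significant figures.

64.0 µg/L

Conservation of mass: C = (10.80·0.1600 + 2.660·48.90 + 1.910·373.0 + 0.8240·233.0) / 16.19 = 1036/16.19 = 63.99 µg/L.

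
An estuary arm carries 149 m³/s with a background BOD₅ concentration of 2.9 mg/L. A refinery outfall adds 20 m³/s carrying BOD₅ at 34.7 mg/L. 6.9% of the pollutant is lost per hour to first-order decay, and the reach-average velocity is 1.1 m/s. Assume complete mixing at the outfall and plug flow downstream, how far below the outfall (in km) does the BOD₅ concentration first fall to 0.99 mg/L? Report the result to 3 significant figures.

Mixed concentration C = ΣQC/ΣQ = (149.0·2.900 + 20.00·34.70) / 169.0 = 1126/169.0 = 6.663 mg/L.
6.9%/h lost → k = −ln(1 − 0.069) = 0.07150 h⁻¹.
Set 6.663·exp(−k·t) = 0.99 → t = ln(6.663/0.99)/k = 96010 s = 26.67 h.
Distance = v·t = 1.1·96010 = 105600 m = 105.6 km.

106 km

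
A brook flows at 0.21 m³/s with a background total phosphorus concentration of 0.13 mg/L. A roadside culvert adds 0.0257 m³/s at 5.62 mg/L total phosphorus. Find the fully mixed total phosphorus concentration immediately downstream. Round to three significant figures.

Mixed concentration C = ΣQC/ΣQ = (0.2100·0.1300 + 0.02570·5.620) / 0.2357 = 0.1717/0.2357 = 0.7286 mg/L.

0.729 mg/L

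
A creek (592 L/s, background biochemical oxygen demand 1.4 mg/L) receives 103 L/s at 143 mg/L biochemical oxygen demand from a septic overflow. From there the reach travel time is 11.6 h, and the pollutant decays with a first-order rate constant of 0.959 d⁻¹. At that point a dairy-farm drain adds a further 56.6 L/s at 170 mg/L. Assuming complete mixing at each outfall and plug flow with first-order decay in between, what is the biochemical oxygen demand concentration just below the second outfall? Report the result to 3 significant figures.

25.8 mg/L

Mixed concentration C = ΣQC/ΣQ = (592.0·1.400 + 103.0·143.0) / 695.0 = 15560/695.0 = 22.39 mg/L; combined flow 695.0 L/s.
After decay, C = 22.39 × e^(−kt) = 22.39 × 0.6291 = 14.08 mg/L.
At the second outfall, C = (695.0·14.08 + 56.60·170.0) / (695.0 + 56.60) = 25.82 mg/L.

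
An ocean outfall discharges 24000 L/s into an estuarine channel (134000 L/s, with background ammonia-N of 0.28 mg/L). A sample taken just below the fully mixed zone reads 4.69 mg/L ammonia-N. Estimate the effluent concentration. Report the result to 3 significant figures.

29.3 mg/L

Mass balance: 134000·0.2800 + 24000·Cₑ = 158000·4.690
→ Cₑ = (158000·4.690 − 134000·0.2800) / 24000 = 29.31 mg/L.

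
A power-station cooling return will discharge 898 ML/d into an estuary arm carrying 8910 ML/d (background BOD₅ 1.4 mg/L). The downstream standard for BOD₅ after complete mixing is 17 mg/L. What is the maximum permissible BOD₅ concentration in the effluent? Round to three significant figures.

At the limit, (Qr·Cr + Qe·Cₑ)/(Qr + Qe) = 17:
Cₑ = (9808·17 − 8910·1.400) / 898.0 = 171.8 mg/L.

172 mg/L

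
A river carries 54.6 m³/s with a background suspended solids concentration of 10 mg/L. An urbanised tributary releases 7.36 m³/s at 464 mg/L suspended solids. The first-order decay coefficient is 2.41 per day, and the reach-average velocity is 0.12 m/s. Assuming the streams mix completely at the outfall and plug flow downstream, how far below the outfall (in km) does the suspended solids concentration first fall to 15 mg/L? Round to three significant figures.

6.24 km

Conservation of mass: C = (54.60·10.00 + 7.360·464.0) / 61.96 = 3961/61.96 = 63.93 mg/L.
Set 63.93·exp(−k·t) = 15 → t = ln(63.93/15)/k = 51970 s = 14.44 h.
Distance = v·t = 0.12·51970 = 6237 m = 6.237 km.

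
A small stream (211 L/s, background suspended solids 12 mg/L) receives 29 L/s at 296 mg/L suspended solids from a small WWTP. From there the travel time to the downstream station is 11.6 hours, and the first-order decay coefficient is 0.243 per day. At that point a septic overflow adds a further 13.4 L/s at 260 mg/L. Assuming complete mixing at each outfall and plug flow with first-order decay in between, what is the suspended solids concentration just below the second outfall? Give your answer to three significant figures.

52.8 mg/L

Mass balance: C = (211.0·12.00 + 29.00·296.0) / 240.0 = 11120/240.0 = 46.32 mg/L; combined flow 240.0 L/s.
After decay, C = 46.32 × e^(−kt) = 46.32 × 0.8892 = 41.18 mg/L.
At the second outfall, C = (240.0·41.18 + 13.40·260.0) / (240.0 + 13.40) = 52.76 mg/L.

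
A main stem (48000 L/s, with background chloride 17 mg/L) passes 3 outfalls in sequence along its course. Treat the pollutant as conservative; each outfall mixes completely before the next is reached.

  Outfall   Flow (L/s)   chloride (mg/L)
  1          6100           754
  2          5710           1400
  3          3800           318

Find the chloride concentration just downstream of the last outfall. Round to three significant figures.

230 mg/L

Outfall 1: combined Q = 54100 L/s; C = (48000·17.00 + 6100·754.0)/54100 = 100.1 mg/L.
Outfall 2: combined Q = 59810 L/s; C = (54100·100.1 + 5710·1400)/59810 = 224.2 mg/L.
Outfall 3: combined Q = 63610 L/s; C = (59810·224.2 + 3800·318.0)/63610 = 229.8 mg/L.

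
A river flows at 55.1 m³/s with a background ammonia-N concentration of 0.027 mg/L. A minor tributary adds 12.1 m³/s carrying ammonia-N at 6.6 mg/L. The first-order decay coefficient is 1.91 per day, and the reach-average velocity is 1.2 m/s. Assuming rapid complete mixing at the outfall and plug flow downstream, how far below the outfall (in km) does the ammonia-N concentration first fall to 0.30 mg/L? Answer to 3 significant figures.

75.7 km

Conservation of mass: C = (55.10·0.02700 + 12.10·6.600) / 67.20 = 81.35/67.20 = 1.211 mg/L.
Set 1.211·exp(−k·t) = 0.30 → t = ln(1.211/0.30)/k = 63110 s = 17.53 h.
Distance = v·t = 1.2·63110 = 75730 m = 75.73 km.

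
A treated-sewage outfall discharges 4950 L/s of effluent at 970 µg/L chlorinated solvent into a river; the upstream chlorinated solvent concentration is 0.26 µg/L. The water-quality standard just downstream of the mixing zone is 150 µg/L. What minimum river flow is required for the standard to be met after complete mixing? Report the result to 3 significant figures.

27100 L/s

Set C_mix = 150: (Q·0.2600 + 4950·970.0) / (Q + 4950) = 150
→ Q = 4950·(970.0 − 150)/(150 − 0.2600) = 27110 L/s.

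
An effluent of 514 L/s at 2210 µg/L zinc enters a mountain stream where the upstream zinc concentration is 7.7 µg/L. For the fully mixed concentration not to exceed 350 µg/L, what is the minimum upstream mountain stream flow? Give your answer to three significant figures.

2790 L/s

Set C_mix = 350: (Q·7.700 + 514.0·2210) / (Q + 514.0) = 350
→ Q = 514.0·(2210 − 350)/(350 − 7.700) = 2793 L/s.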